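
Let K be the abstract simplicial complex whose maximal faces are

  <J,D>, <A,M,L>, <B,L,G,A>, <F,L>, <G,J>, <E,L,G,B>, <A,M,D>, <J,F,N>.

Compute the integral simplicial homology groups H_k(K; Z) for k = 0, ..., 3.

H_0 ≅ Z,  H_1 ≅ Z^2,  H_2 = 0,  H_3 = 0.

K has 10 vertices, 19 edges, 10 triangles, 2 3-simplices.
rank ∂_0 = 0, rank ∂_1 = 9 ⇒ b_0 = 10 − 0 − 9 = 1; all invariant factors of ∂_1 are 1 so no torsion. So H_0 ≅ Z.
rank ∂_1 = 9, rank ∂_2 = 8 ⇒ b_1 = 19 − 9 − 8 = 2; all invariant factors of ∂_2 are 1 so no torsion. So H_1 ≅ Z^2.
rank ∂_2 = 8, rank ∂_3 = 2 ⇒ b_2 = 10 − 8 − 2 = 0; all invariant factors of ∂_3 are 1 so no torsion. So H_2 ≅ 0.
rank ∂_3 = 2, rank ∂_4 = 0 ⇒ b_3 = 2 − 2 − 0 = 0. So H_3 ≅ 0.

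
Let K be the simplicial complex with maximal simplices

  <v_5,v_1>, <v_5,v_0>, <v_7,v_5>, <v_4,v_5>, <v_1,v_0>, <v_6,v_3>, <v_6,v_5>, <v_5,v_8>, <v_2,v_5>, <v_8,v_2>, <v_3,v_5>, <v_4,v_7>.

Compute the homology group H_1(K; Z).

H_1 = Z^4.

Order the vertices as v_0 < v_1 < v_2 < v_3 < v_4 < v_5 < v_6 < v_7 < v_8. Listing each simplex with vertices in this order, K has dimension 1 with simplices:

  0-simplices (9): [v_0], [v_1], [v_2], [v_3], [v_4], [v_5], [v_6], [v_7], [v_8]
  1-simplices (12): [v_0,v_1], [v_0,v_5], [v_1,v_5], [v_2,v_5], [v_2,v_8], [v_3,v_5], [v_3,v_6], [v_4,v_5], [v_4,v_7], [v_5,v_6], [v_5,v_7], [v_5,v_8]

giving chain groups C_0 ≅ Z^9, C_1 ≅ Z^12.

Boundary ∂_1: C_1 → C_0 maps an edge to its endpoints' difference, ∂[p,q] = q − p. For instance
  ∂[v_1,v_5] = [v_5] − [v_1].
The 9×12 boundary matrix has rank 8 and Smith normal form diag(1,1,1,1,1,1,1,1).

Computing H_k = (kernel of ∂_k) / (image of ∂_{k+1}):

  H_1: rank ker ∂_1 − rank ∂_2 = (12 − 8) − 0 = 4, and there is no ∂_2, so H_1 ≅ Z^4.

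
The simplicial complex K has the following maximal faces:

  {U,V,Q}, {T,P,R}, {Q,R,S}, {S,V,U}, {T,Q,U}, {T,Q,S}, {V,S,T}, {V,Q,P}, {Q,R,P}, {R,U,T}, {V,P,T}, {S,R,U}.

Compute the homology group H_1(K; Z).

H_1 ≅ Z/2.

Take the total order P < Q < R < S < T < U < V on the vertex set. Then K (dimension 2) consists of the simplices:

  0-simplices (7): P, Q, R, S, T, U, V
  1-simplices (18): PQ, PR, PT, PV, QR, QS, QT, QU, QV, RS, RT, RU, ST, SU, SV, TU, TV, UV
  2-simplices (12): PQR, PQV, PRT, PTV, QRS, QST, QTU, QUV, RSU, RTU, STV, SUV

so the chain groups are C_0 ≅ Z^7, C_1 ≅ Z^18, C_2 ≅ Z^12.

Boundary ∂_1: C_1 → C_0 is given by ∂[p,q] = [q] − [p]. For instance
  ∂RS = S − R.
This gives a 7×18 integer matrix of rank 6; reducing to Smith normal form yields diagonal entries (1,1,1,1,1,1).

∂_2: C_2 → C_1 acts by ∂[p,q,r] = [q,r] − [p,r] + [p,q]. For instance
  ∂QST = ST − QT + QS,
  ∂RSU = SU − RU + RS.
The resulting 18×12 matrix has rank 12, and its Smith normal form has invariant factors (1,1,1,1,1,1,1,1,1,1,1,2).

Computing H_k = (kernel of ∂_k) / (image of ∂_{k+1}):

  H_1: rank ker ∂_1 − rank ∂_2 = (18 − 6) − 12 = 0, and ∂_2 has invariant factor 2 > 1, so H_1 ≅ Z/2.

(K is a triangulation of the real projective plane RP^2.)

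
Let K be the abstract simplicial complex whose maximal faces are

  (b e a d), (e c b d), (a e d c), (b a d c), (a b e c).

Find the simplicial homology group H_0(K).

H_0 = Z.

K has 5 vertices, 10 edges, 10 triangles, 5 3-simplices.
rank ∂_0 = 0, rank ∂_1 = 4 ⇒ b_0 = 5 − 0 − 4 = 1; all invariant factors of ∂_1 are 1 so no torsion. So H_0 = Z.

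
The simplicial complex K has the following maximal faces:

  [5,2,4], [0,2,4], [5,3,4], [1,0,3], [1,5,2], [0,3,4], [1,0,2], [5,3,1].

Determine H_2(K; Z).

H_2 ≅ Z.

We work with the vertex ordering 0 < 1 < 2 < 3 < 4 < 5. The simplices of K, each written with vertices in increasing order, are:

  0-simplices (6): [0], [1], [2], [3], [4], [5]
  1-simplices (12): [0,1], [0,2], [0,3], [0,4], [1,2], [1,3], [1,5], [2,4], [2,5], [3,4], [3,5], [4,5]
  2-simplices (8): [0,1,2], [0,1,3], [0,2,4], [0,3,4], [1,2,5], [1,3,5], [2,4,5], [3,4,5]

Hence C_0 ≅ Z^6, C_1 ≅ Z^12, C_2 ≅ Z^8.

∂_1: C_1 → C_0 maps an edge to its endpoints' difference, ∂[p,q] = q − p. For instance
  ∂[1,2] = [2] − [1].
The resulting 6×12 matrix has rank 5, and its Smith normal form has invariant factors (1,1,1,1,1).

Boundary ∂_2: C_2 → C_1 maps a triangle to the signed sum of its edges. For instance
  ∂[1,2,5] = [2,5] − [1,5] + [1,2],
  ∂[1,3,5] = [3,5] − [1,5] + [1,3].
As a 12×8 matrix over Z this has rank 7, with invariant factors (1,1,1,1,1,1,1).

Computing H_k = (kernel of ∂_k) / (image of ∂_{k+1}):

  H_2: rank ker ∂_2 − rank ∂_3 = (8 − 7) − 0 = 1, and there is no ∂_3, so H_2 = Z.

(K is a triangulation of the 2-sphere S^2.)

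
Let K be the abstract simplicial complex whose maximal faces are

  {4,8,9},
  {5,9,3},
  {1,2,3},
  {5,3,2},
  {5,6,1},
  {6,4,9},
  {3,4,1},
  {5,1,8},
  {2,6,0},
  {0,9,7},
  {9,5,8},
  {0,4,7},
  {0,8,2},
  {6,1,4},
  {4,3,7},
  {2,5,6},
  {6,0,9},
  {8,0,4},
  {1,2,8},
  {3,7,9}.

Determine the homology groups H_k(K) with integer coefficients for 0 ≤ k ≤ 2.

We work with the vertex ordering 0 < 1 < 2 < 3 < 4 < 5 < 6 < 7 < 8 < 9. The simplices of K, each written with vertices in increasing order, are:

  0-simplices (10): [0], [1], [2], [3], [4], [5], [6], [7], [8], [9]
  1-simplices (30): (30 of them)
  2-simplices (20): (20 of them)

so the chain groups are C_0 ≅ Z^10, C_1 ≅ Z^30, C_2 ≅ Z^20.

The boundary map ∂_1: C_1 → C_0 maps an edge to its endpoints' difference, ∂[p,q] = q − p. For instance
  ∂[5,6] = [6] − [5].
As a 10×30 matrix over Z this has rank 9, with invariant factors (1,1,1,1,1,1,1,1,1).

∂_2: C_2 → C_1 sends each 2-simplex [p,q,r] to [q,r] − [p,r] + [p,q]. For instance
  ∂[1,5,6] = [5,6] − [1,6] + [1,5],
  ∂[1,2,8] = [2,8] − [1,8] + [1,2].
The 30×20 boundary matrix has rank 20 and Smith normal form diag(1,1,1,1,1,1,1,1,1,1,1,1,1,1,1,1,1,1,1,2).

Reading off H_k = ker ∂_k / im ∂_{k+1}:

  H_0: rank C_0 − rank ∂_1 = 10 − 9 = 1, and the invariant factors of ∂_1 are all 1, so H_0 = Z.
  H_1: rank ker ∂_1 − rank ∂_2 = (30 − 9) − 20 = 1, and ∂_2 has invariant factor 2 > 1, so H_1 = Z × Z/2.
  H_2: rank ker ∂_2 − rank ∂_3 = (20 − 20) − 0 = 0, and there is no ∂_3, so H_2 = 0.

(K is a triangulation of the Klein bottle.)

H_0 = Z,  H_1 = Z × Z/2,  H_2 = 0.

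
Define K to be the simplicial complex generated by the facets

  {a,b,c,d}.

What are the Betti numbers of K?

We work with the vertex ordering a < b < c < d. The simplices of K, each written with vertices in increasing order, are:

  0-simplices (4): a, b, c, d
  1-simplices (6): ab, ac, ad, bc, bd, cd
  2-simplices (4): abc, abd, acd, bcd
  3-simplices (1): abcd

so the chain groups are C_0 ≅ Z^4, C_1 ≅ Z^6, C_2 ≅ Z^4, C_3 ≅ Z^1.

The boundary map ∂_1: C_1 → C_0 sends each edge [p,q] (with p < q) to q − p. For instance
  ∂cd = d − c.
The 4×6 boundary matrix has rank 3 and Smith normal form diag(1,1,1).

The boundary map ∂_2: C_2 → C_1 acts by ∂[p,q,r] = [q,r] − [p,r] + [p,q]. For instance
  ∂abd = bd − ad + ab,
  ∂bcd = cd − bd + bc.
The 6×4 boundary matrix has rank 3 and Smith normal form diag(1,1,1).

∂_3: C_3 → C_2 sends each 3-simplex σ to the alternating sum Σ_i (−1)^i (σ with its i-th vertex removed). For instance
  ∂abcd = bcd − acd + abd − abc.
The resulting 4×1 matrix has rank 1, and its Smith normal form has invariant factors (1).

Computing H_k = (kernel of ∂_k) / (image of ∂_{k+1}):

  H_0: rank C_0 − rank ∂_1 = 4 − 3 = 1, and the invariant factors of ∂_1 are all 1, so H_0 = Z.
  H_1: rank ker ∂_1 − rank ∂_2 = (6 − 3) − 3 = 0, and the invariant factors of ∂_2 are all 1, so H_1 = 0.
  H_2: rank ker ∂_2 − rank ∂_3 = (4 − 3) − 1 = 0, and the invariant factors of ∂_3 are all 1, so H_2 = 0.
  H_3: rank ker ∂_3 − rank ∂_4 = (1 − 1) − 0 = 0, and there is no ∂_4, so H_3 = 0.

As a check, the Euler characteristic is 4 − 6 + 4 − 1 = 1, which agrees with 1 − 0 + 0 − 0 = 1.
(K is a triangulation of the 3-simplex.)

Hence the Betti numbers are b_0 = 1, b_1 = 0, b_2 = 0, b_3 = 0.

b_0 = 1, b_1 = 0, b_2 = 0, b_3 = 0.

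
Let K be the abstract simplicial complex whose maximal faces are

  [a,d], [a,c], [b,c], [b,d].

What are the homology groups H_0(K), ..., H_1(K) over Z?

H_0 = Z,  H_1 = Z.

Fix the vertex order a < b < c < d and write every simplex with vertices in increasing order. Then dim K = 1 and the simplices of K are:

  0-simplices (4): a, b, c, d
  1-simplices (4): ac, ad, bc, bd

so the chain groups are C_0 ≅ Z^4, C_1 ≅ Z^4.

∂_1: C_1 → C_0 maps an edge to its endpoints' difference, ∂[p,q] = q − p.
The 4×4 boundary matrix has rank 3 and Smith normal form diag(1,1,1).

Now H_k = ker ∂_k / im ∂_{k+1}, so:

  H_0: rank C_0 − rank ∂_1 = 4 − 3 = 1, and the invariant factors of ∂_1 are all 1, so H_0 ≅ Z.
  H_1: rank ker ∂_1 − rank ∂_2 = (4 − 3) − 0 = 1, and there is no ∂_2, so H_1 ≅ Z.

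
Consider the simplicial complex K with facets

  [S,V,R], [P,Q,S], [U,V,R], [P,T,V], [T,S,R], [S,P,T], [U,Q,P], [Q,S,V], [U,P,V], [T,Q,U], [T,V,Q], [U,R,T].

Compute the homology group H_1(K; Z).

H_1 ≅ Z/2.

Fix the vertex order P < Q < R < S < T < U < V and write every simplex with vertices in increasing order. Then dim K = 2 and the simplices of K are:

  0-simplices (7): P, Q, R, S, T, U, V
  1-simplices (18): PQ, PS, PT, PU, PV, QS, QT, QU, QV, RS, RT, RU, RV, ST, SV, TU, TV, UV
  2-simplices (12): PQS, PQU, PST, PTV, PUV, QSV, QTU, QTV, RST, RSV, RTU, RUV

Hence C_0 ≅ Z^7, C_1 ≅ Z^18, C_2 ≅ Z^12.

The boundary map ∂_1: C_1 → C_0 is given by ∂[p,q] = [q] − [p]. For instance
  ∂TU = U − T.
The 7×18 boundary matrix has rank 6 and Smith normal form diag(1,1,1,1,1,1).

∂_2: C_2 → C_1 maps a triangle to the signed sum of its edges. For instance
  ∂QTV = TV − QV + QT,
  ∂RST = ST − RT + RS.
The resulting 18×12 matrix has rank 12, and its Smith normal form has invariant factors (1,1,1,1,1,1,1,1,1,1,1,2).

From H_k ≅ ker(∂_k) / im(∂_{k+1}) we obtain:

  H_1: rank ker ∂_1 − rank ∂_2 = (18 − 6) − 12 = 0, and ∂_2 has invariant factor 2 > 1, so H_1 ≅ Z/2.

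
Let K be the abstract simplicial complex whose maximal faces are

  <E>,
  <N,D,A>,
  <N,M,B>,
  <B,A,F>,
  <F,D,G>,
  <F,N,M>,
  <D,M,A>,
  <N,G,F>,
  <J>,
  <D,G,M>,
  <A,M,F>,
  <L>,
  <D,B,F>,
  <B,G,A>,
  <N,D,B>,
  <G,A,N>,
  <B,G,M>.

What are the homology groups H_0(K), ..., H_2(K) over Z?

Fix the vertex order A < B < D < E < F < G < J < L < M < N and write every simplex with vertices in increasing order. Then dim K = 2 and the simplices of K are:

  0-simplices (10): A, B, D, E, F, G, J, L, M, N
  1-simplices (21): AB, AD, AF, AG, AM, AN, BD, BF, BG, BM, BN, DF, DG, DM, DN, FG, FM, FN, GM, GN, MN
  2-simplices (14): ABF, ABG, ADM, ADN, AFM, AGN, BDF, BDN, BGM, BMN, DFG, DGM, FGN, FMN

Hence C_0 ≅ Z^10, C_1 ≅ Z^21, C_2 ≅ Z^14.

∂_1: C_1 → C_0 sends each edge [p,q] (with p < q) to q − p. For instance
  ∂BF = F − B.
The resulting 10×21 matrix has rank 6, and its Smith normal form has invariant factors (1,1,1,1,1,1).

Boundary ∂_2: C_2 → C_1 maps a triangle to the signed sum of its edges. For instance
  ∂FMN = MN − FN + FM,
  ∂DFG = FG − DG + DF.
The 21×14 boundary matrix has rank 13 and Smith normal form diag(1,1,1,1,1,1,1,1,1,1,1,1,1).

Reading off H_k = ker ∂_k / im ∂_{k+1}:

  H_0: rank C_0 − rank ∂_1 = 10 − 6 = 4, and the invariant factors of ∂_1 are all 1, so H_0 = Z^4.
  H_1: rank ker ∂_1 − rank ∂_2 = (21 − 6) − 13 = 2, and the invariant factors of ∂_2 are all 1, so H_1 = Z^2.
  H_2: rank ker ∂_2 − rank ∂_3 = (14 − 13) − 0 = 1, and there is no ∂_3, so H_2 = Z.

(K is a triangulation of the disjoint union of a set of 3 points and the torus T^2.)

H_0 ≅ Z^4,  H_1 ≅ Z^2,  H_2 ≅ Z.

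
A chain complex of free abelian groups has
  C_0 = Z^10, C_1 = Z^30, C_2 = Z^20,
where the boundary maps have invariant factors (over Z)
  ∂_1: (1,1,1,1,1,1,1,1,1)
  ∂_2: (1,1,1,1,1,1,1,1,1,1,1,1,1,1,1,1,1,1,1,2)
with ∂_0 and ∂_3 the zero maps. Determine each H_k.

H_0: b_0 = 10 − 0 − 9 = 1; torsion from ∂_1 factors > 1: none. So H_0 ≅ Z.
H_1: b_1 = 30 − 9 − 20 = 1; torsion from ∂_2 factors > 1: [2]. So H_1 ≅ Z ⊕ Z_2.
H_2: b_2 = 20 − 20 − 0 = 0; torsion from ∂_3 factors > 1: none. So H_2 ≅ 0.

H_0 ≅ Z,  H_1 ≅ Z ⊕ Z_2,  H_2 = 0.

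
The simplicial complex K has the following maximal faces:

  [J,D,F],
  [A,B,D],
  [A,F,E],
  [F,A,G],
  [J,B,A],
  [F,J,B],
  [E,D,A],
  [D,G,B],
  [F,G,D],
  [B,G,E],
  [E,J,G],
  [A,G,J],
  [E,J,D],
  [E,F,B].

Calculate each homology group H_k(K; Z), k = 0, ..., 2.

H_0 ≅ Z,  H_1 ≅ Z^2,  H_2 ≅ Z.

Order the vertices as A < B < D < E < F < G < J. Listing each simplex with vertices in this order, K has dimension 2 with simplices:

  0-simplices (7): A, B, D, E, F, G, J
  1-simplices (21): AB, AD, AE, AF, AG, AJ, BD, BE, BF, BG, BJ, DE, DF, DG, DJ, EF, EG, EJ, FG, FJ, GJ
  2-simplices (14): ABD, ABJ, ADE, AEF, AFG, AGJ, BDG, BEF, BEG, BFJ, DEJ, DFG, DFJ, EGJ

Hence C_0 ≅ Z^7, C_1 ≅ Z^21, C_2 ≅ Z^14.

The boundary map ∂_1: C_1 → C_0 maps an edge to its endpoints' difference, ∂[p,q] = q − p.
This gives a 7×21 integer matrix of rank 6; reducing to Smith normal form yields diagonal entries (1,1,1,1,1,1).

The boundary map ∂_2: C_2 → C_1 acts by ∂[p,q,r] = [q,r] − [p,r] + [p,q]. For instance
  ∂ABD = BD − AD + AB,
  ∂AEF = EF − AF + AE.
This gives a 21×14 integer matrix of rank 13; reducing to Smith normal form yields diagonal entries (1,1,1,1,1,1,1,1,1,1,1,1,1).

From H_k ≅ ker(∂_k) / im(∂_{k+1}) we obtain:

  H_0: rank C_0 − rank ∂_1 = 7 − 6 = 1, and the invariant factors of ∂_1 are all 1, so H_0 ≅ Z.
  H_1: rank ker ∂_1 − rank ∂_2 = (21 − 6) − 13 = 2, and the invariant factors of ∂_2 are all 1, so H_1 ≅ Z^2.
  H_2: rank ker ∂_2 − rank ∂_3 = (14 − 13) − 0 = 1, and there is no ∂_3, so H_2 ≅ Z.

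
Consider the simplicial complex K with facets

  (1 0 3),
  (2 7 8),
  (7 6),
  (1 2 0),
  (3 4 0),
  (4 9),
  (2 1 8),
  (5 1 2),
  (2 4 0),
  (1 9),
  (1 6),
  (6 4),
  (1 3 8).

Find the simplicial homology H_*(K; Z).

Fix the vertex order 0 < 1 < 2 < 3 < 4 < 5 < 6 < 7 < 8 < 9 and write every simplex with vertices in increasing order. Then dim K = 2 and the simplices of K are:

  0-simplices (10): [0], [1], [2], [3], [4], [5], [6], [7], [8], [9]
  1-simplices (20): [0,1], [0,2], [0,3], [0,4], [1,2], [1,3], [1,5], [1,6], [1,8], [1,9], [2,4], [2,5], [2,7], [2,8], [3,4], [3,8], [4,6], [4,9], [6,7], [7,8]
  2-simplices (8): [0,1,2], [0,1,3], [0,2,4], [0,3,4], [1,2,5], [1,2,8], [1,3,8], [2,7,8]

Hence C_0 ≅ Z^10, C_1 ≅ Z^20, C_2 ≅ Z^8.

The boundary map ∂_1: C_1 → C_0 sends each edge [p,q] (with p < q) to q − p.
This gives a 10×20 integer matrix of rank 9; reducing to Smith normal form yields diagonal entries (1,1,1,1,1,1,1,1,1).

The boundary map ∂_2: C_2 → C_1 acts by ∂[p,q,r] = [q,r] − [p,r] + [p,q]. For instance
  ∂[1,2,8] = [2,8] − [1,8] + [1,2],
  ∂[0,3,4] = [3,4] − [0,4] + [0,3].
The 20×8 boundary matrix has rank 8 and Smith normal form diag(1,1,1,1,1,1,1,1).

Now H_k = ker ∂_k / im ∂_{k+1}, so:

  H_0: rank C_0 − rank ∂_1 = 10 − 9 = 1, and the invariant factors of ∂_1 are all 1, so H_0 ≅ Z.
  H_1: rank ker ∂_1 − rank ∂_2 = (20 − 9) − 8 = 3, and the invariant factors of ∂_2 are all 1, so H_1 ≅ Z^3.
  H_2: rank ker ∂_2 − rank ∂_3 = (8 − 8) − 0 = 0, and there is no ∂_3, so H_2 ≅ 0.

H_0 = Z,  H_1 = Z^3,  H_2 = 0.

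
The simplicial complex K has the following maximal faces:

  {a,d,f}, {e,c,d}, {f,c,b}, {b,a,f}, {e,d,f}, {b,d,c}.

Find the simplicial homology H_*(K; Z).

H_0 ≅ Z,  H_1 ≅ Z,  H_2 = 0.

Take the total order a < b < c < d < e < f on the vertex set. Then K (dimension 2) consists of the simplices:

  0-simplices (6): a, b, c, d, e, f
  1-simplices (12): ab, ad, af, bc, bd, bf, cd, ce, cf, de, df, ef
  2-simplices (6): abf, adf, bcd, bcf, cde, def

Hence C_0 ≅ Z^6, C_1 ≅ Z^12, C_2 ≅ Z^6.

The boundary map ∂_1: C_1 → C_0 maps an edge to its endpoints' difference, ∂[p,q] = q − p. For instance
  ∂ab = b − a.
This gives a 6×12 integer matrix of rank 5; reducing to Smith normal form yields diagonal entries (1,1,1,1,1).

Boundary ∂_2: C_2 → C_1 acts by ∂[p,q,r] = [q,r] − [p,r] + [p,q]. For instance
  ∂cde = de − ce + cd,
  ∂abf = bf − af + ab.
This gives a 12×6 integer matrix of rank 6; reducing to Smith normal form yields diagonal entries (1,1,1,1,1,1).

Computing H_k = (kernel of ∂_k) / (image of ∂_{k+1}):

  H_0: rank C_0 − rank ∂_1 = 6 − 5 = 1, and the invariant factors of ∂_1 are all 1, so H_0 = Z.
  H_1: rank ker ∂_1 − rank ∂_2 = (12 − 5) − 6 = 1, and the invariant factors of ∂_2 are all 1, so H_1 = Z.
  H_2: rank ker ∂_2 − rank ∂_3 = (6 − 6) − 0 = 0, and there is no ∂_3, so H_2 = 0.

As a check, the Euler characteristic is 6 − 12 + 6 = 0, which agrees with 1 − 1 + 0 = 0.
(K is a triangulation of the cylinder S^1 x I.)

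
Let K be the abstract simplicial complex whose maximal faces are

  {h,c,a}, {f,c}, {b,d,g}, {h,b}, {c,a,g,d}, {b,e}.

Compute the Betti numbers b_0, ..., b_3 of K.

b_0 = 1, b_1 = 1, b_2 = 0, b_3 = 0.

Take the total order a < b < c < d < e < f < g < h on the vertex set. Then K (dimension 3) consists of the simplices:

  0-simplices (8): a, b, c, d, e, f, g, h
  1-simplices (13): ac, ad, ag, ah, bd, be, bg, bh, cd, cf, cg, ch, dg
  2-simplices (6): acd, acg, ach, adg, bdg, cdg
  3-simplices (1): acdg

Hence C_0 ≅ Z^8, C_1 ≅ Z^13, C_2 ≅ Z^6, C_3 ≅ Z^1.

Boundary ∂_1: C_1 → C_0 maps an edge to its endpoints' difference, ∂[p,q] = q − p.
As a 8×13 matrix over Z this has rank 7, with invariant factors (1,1,1,1,1,1,1).

Boundary ∂_2: C_2 → C_1 sends each 2-simplex [p,q,r] to [q,r] − [p,r] + [p,q]. For instance
  ∂adg = dg − ag + ad,
  ∂ach = ch − ah + ac.
The resulting 13×6 matrix has rank 5, and its Smith normal form has invariant factors (1,1,1,1,1).

The boundary map ∂_3: C_3 → C_2 sends each 3-simplex σ to the alternating sum Σ_i (−1)^i (σ with its i-th vertex removed). For instance
  ∂acdg = cdg − adg + acg − acd.
The resulting 6×1 matrix has rank 1, and its Smith normal form has invariant factors (1).

Now H_k = ker ∂_k / im ∂_{k+1}, so:

  H_0: rank C_0 − rank ∂_1 = 8 − 7 = 1, and the invariant factors of ∂_1 are all 1, so H_0 ≅ Z.
  H_1: rank ker ∂_1 − rank ∂_2 = (13 − 7) − 5 = 1, and the invariant factors of ∂_2 are all 1, so H_1 ≅ Z.
  H_2: rank ker ∂_2 − rank ∂_3 = (6 − 5) − 1 = 0, and the invariant factors of ∂_3 are all 1, so H_2 ≅ 0.
  H_3: rank ker ∂_3 − rank ∂_4 = (1 − 1) − 0 = 0, and there is no ∂_4, so H_3 ≅ 0.

Hence the Betti numbers are b_0 = 1, b_1 = 1, b_2 = 0, b_3 = 0.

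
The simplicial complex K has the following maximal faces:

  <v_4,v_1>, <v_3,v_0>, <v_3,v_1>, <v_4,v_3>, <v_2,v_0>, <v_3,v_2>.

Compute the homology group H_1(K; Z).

H_1 ≅ Z^2.

Fix the vertex order v_0 < v_1 < v_2 < v_3 < v_4 and write every simplex with vertices in increasing order. Then dim K = 1 and the simplices of K are:

  0-simplices (5): [v_0], [v_1], [v_2], [v_3], [v_4]
  1-simplices (6): [v_0,v_2], [v_0,v_3], [v_1,v_3], [v_1,v_4], [v_2,v_3], [v_3,v_4]

Hence C_0 ≅ Z^5, C_1 ≅ Z^6.

Boundary ∂_1: C_1 → C_0 is given by ∂[p,q] = [q] − [p].
The resulting 5×6 matrix has rank 4, and its Smith normal form has invariant factors (1,1,1,1).

Now H_k = ker ∂_k / im ∂_{k+1}, so:

  H_1: rank ker ∂_1 − rank ∂_2 = (6 − 4) − 0 = 2, and there is no ∂_2, so H_1 ≅ Z^2.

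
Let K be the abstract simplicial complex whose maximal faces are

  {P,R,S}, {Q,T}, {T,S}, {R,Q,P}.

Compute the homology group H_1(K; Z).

Take the total order P < Q < R < S < T on the vertex set. Then K (dimension 2) consists of the simplices:

  0-simplices (5): P, Q, R, S, T
  1-simplices (7): PQ, PR, PS, QR, QT, RS, ST
  2-simplices (2): PQR, PRS

giving chain groups C_0 ≅ Z^5, C_1 ≅ Z^7, C_2 ≅ Z^2.

Boundary ∂_1: C_1 → C_0 maps an edge to its endpoints' difference, ∂[p,q] = q − p.
The 5×7 boundary matrix has rank 4 and Smith normal form diag(1,1,1,1).

∂_2: C_2 → C_1 sends each 2-simplex [p,q,r] to [q,r] − [p,r] + [p,q]. For instance
  ∂PQR = QR − PR + PQ,
  ∂PRS = RS − PS + PR.
This gives a 7×2 integer matrix of rank 2; reducing to Smith normal form yields diagonal entries (1,1).

Reading off H_k = ker ∂_k / im ∂_{k+1}:

  H_1: rank ker ∂_1 − rank ∂_2 = (7 − 4) − 2 = 1, and the invariant factors of ∂_2 are all 1, so H_1 ≅ Z.

H_1 = Z.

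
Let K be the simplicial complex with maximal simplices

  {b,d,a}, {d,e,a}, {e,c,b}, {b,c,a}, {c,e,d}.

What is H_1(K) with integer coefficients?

Take the total order a < b < c < d < e on the vertex set. Then K (dimension 2) consists of the simplices:

  0-simplices (5): a, b, c, d, e
  1-simplices (10): ab, ac, ad, ae, bc, bd, be, cd, ce, de
  2-simplices (5): abc, abd, ade, bce, cde

Hence C_0 ≅ Z^5, C_1 ≅ Z^10, C_2 ≅ Z^5.

∂_1: C_1 → C_0 sends each edge [p,q] (with p < q) to q − p. For instance
  ∂be = e − b.
The 5×10 boundary matrix has rank 4 and Smith normal form diag(1,1,1,1).

∂_2: C_2 → C_1 maps a triangle to the signed sum of its edges. For instance
  ∂abd = bd − ad + ab,
  ∂bce = ce − be + bc.
This gives a 10×5 integer matrix of rank 5; reducing to Smith normal form yields diagonal entries (1,1,1,1,1).

Now H_k = ker ∂_k / im ∂_{k+1}, so:

  H_1: rank ker ∂_1 − rank ∂_2 = (10 − 4) − 5 = 1, and the invariant factors of ∂_2 are all 1, so H_1 = Z.

(K is a triangulation of the Möbius band.)

H_1 = Z.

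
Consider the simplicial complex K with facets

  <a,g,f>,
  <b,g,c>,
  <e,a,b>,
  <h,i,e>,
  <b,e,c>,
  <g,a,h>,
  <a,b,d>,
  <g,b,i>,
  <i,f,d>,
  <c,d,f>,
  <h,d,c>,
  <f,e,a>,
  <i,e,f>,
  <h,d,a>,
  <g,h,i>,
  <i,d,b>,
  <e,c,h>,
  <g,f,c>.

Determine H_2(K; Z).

Take the total order a < b < c < d < e < f < g < h < i on the vertex set. Then K (dimension 2) consists of the simplices:

  0-simplices (9): a, b, c, d, e, f, g, h, i
  1-simplices (27): ab, ad, ae, af, ag, ah, bc, bd, be, bg, bi, cd, ce, cf, cg, ch, df, dh, di, ef, eh, ei, fg, fi, gh, gi, hi
  2-simplices (18): abd, abe, adh, aef, afg, agh, bce, bcg, bdi, bgi, cdf, cdh, ceh, cfg, dfi, efi, ehi, ghi

so the chain groups are C_0 ≅ Z^9, C_1 ≅ Z^27, C_2 ≅ Z^18.

∂_1: C_1 → C_0 is given by ∂[p,q] = [q] − [p].
This gives a 9×27 integer matrix of rank 8; reducing to Smith normal form yields diagonal entries (1,1,1,1,1,1,1,1).

The boundary map ∂_2: C_2 → C_1 sends each 2-simplex [p,q,r] to [q,r] − [p,r] + [p,q]. For instance
  ∂efi = fi − ei + ef,
  ∂agh = gh − ah + ag.
The 27×18 boundary matrix has rank 17 and Smith normal form diag(1,1,1,1,1,1,1,1,1,1,1,1,1,1,1,1,1).

Reading off H_k = ker ∂_k / im ∂_{k+1}:

  H_2: rank ker ∂_2 − rank ∂_3 = (18 − 17) − 0 = 1, and there is no ∂_3, so H_2 ≅ Z.

(K is a triangulation of the torus T^2.)

H_2 = Z.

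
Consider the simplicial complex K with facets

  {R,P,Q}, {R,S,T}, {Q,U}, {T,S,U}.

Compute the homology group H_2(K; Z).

Fix the vertex order P < Q < R < S < T < U and write every simplex with vertices in increasing order. Then dim K = 2 and the simplices of K are:

  0-simplices (6): P, Q, R, S, T, U
  1-simplices (9): PQ, PR, QR, QU, RS, RT, ST, SU, TU
  2-simplices (3): PQR, RST, STU

Hence C_0 ≅ Z^6, C_1 ≅ Z^9, C_2 ≅ Z^3.

The boundary map ∂_1: C_1 → C_0 is given by ∂[p,q] = [q] − [p]. For instance
  ∂RT = T − R.
The 6×9 boundary matrix has rank 5 and Smith normal form diag(1,1,1,1,1).

Boundary ∂_2: C_2 → C_1 maps a triangle to the signed sum of its edges. For instance
  ∂STU = TU − SU + ST,
  ∂PQR = QR − PR + PQ.
This gives a 9×3 integer matrix of rank 3; reducing to Smith normal form yields diagonal entries (1,1,1).

Computing H_k = (kernel of ∂_k) / (image of ∂_{k+1}):

  H_2: rank ker ∂_2 − rank ∂_3 = (3 − 3) − 0 = 0, and there is no ∂_3, so H_2 ≅ 0.

H_2 = 0.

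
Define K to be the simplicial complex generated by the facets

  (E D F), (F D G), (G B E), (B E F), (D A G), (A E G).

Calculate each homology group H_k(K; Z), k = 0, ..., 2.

H_0 = Z,  H_1 = Z,  H_2 = 0.

Fix the vertex order A < B < D < E < F < G and write every simplex with vertices in increasing order. Then dim K = 2 and the simplices of K are:

  0-simplices (6): A, B, D, E, F, G
  1-simplices (12): AD, AE, AG, BE, BF, BG, DE, DF, DG, EF, EG, FG
  2-simplices (6): ADG, AEG, BEF, BEG, DEF, DFG

Hence C_0 ≅ Z^6, C_1 ≅ Z^12, C_2 ≅ Z^6.

The boundary map ∂_1: C_1 → C_0 sends each edge [p,q] (with p < q) to q − p. For instance
  ∂DF = F − D.
The 6×12 boundary matrix has rank 5 and Smith normal form diag(1,1,1,1,1).

∂_2: C_2 → C_1 sends each 2-simplex [p,q,r] to [q,r] − [p,r] + [p,q]. For instance
  ∂BEG = EG − BG + BE,
  ∂ADG = DG − AG + AD.
As a 12×6 matrix over Z this has rank 6, with invariant factors (1,1,1,1,1,1).

From H_k ≅ ker(∂_k) / im(∂_{k+1}) we obtain:

  H_0: rank C_0 − rank ∂_1 = 6 − 5 = 1, and the invariant factors of ∂_1 are all 1, so H_0 = Z.
  H_1: rank ker ∂_1 − rank ∂_2 = (12 − 5) − 6 = 1, and the invariant factors of ∂_2 are all 1, so H_1 = Z.
  H_2: rank ker ∂_2 − rank ∂_3 = (6 − 6) − 0 = 0, and there is no ∂_3, so H_2 = 0.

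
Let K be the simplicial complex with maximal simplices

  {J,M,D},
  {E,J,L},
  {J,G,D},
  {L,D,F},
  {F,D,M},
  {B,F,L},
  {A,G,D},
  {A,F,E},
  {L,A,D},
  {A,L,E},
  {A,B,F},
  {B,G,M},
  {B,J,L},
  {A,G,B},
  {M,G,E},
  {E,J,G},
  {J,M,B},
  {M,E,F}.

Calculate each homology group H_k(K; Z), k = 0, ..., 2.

H_0 = Z,  H_1 = Z ⊕ Z/2Z,  H_2 = 0.

Take the total order A < B < D < E < F < G < J < L < M on the vertex set. Then K (dimension 2) consists of the simplices:

  0-simplices (9): A, B, D, E, F, G, J, L, M
  1-simplices (27): AB, AD, AE, AF, AG, AL, BF, BG, BJ, BL, BM, DF, DG, DJ, DL, DM, EF, EG, EJ, EL, EM, FL, FM, GJ, GM, JL, JM
  2-simplices (18): ABF, ABG, ADG, ADL, AEF, AEL, BFL, BGM, BJL, BJM, DFL, DFM, DGJ, DJM, EFM, EGJ, EGM, EJL

giving chain groups C_0 ≅ Z^9, C_1 ≅ Z^27, C_2 ≅ Z^18.

∂_1: C_1 → C_0 maps an edge to its endpoints' difference, ∂[p,q] = q − p. For instance
  ∂BF = F − B.
This gives a 9×27 integer matrix of rank 8; reducing to Smith normal form yields diagonal entries (1,1,1,1,1,1,1,1).

The boundary map ∂_2: C_2 → C_1 sends each 2-simplex [p,q,r] to [q,r] − [p,r] + [p,q]. For instance
  ∂AEL = EL − AL + AE,
  ∂EGJ = GJ − EJ + EG.
This gives a 27×18 integer matrix of rank 18; reducing to Smith normal form yields diagonal entries (1,1,1,1,1,1,1,1,1,1,1,1,1,1,1,1,1,2).

Computing H_k = (kernel of ∂_k) / (image of ∂_{k+1}):

  H_0: rank C_0 − rank ∂_1 = 9 − 8 = 1, and the invariant factors of ∂_1 are all 1, so H_0 ≅ Z.
  H_1: rank ker ∂_1 − rank ∂_2 = (27 − 8) − 18 = 1, and ∂_2 has invariant factor 2 > 1, so H_1 ≅ Z ⊕ Z/2Z.
  H_2: rank ker ∂_2 − rank ∂_3 = (18 − 18) − 0 = 0, and there is no ∂_3, so H_2 ≅ 0.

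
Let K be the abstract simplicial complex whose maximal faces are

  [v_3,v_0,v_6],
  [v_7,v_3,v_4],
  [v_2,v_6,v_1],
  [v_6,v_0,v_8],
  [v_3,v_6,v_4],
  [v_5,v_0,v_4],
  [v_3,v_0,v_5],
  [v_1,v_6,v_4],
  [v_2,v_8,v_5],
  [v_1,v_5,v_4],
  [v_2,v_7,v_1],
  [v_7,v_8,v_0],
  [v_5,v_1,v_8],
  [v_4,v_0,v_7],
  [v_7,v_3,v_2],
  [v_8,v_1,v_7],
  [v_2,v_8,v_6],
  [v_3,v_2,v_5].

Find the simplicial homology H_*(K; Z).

H_0 = Z,  H_1 = Z × Z/2,  H_2 = 0.

Fix the vertex order v_0 < v_1 < v_2 < v_3 < v_4 < v_5 < v_6 < v_7 < v_8 and write every simplex with vertices in increasing order. Then dim K = 2 and the simplices of K are:

  0-simplices (9): [v_0], [v_1], [v_2], [v_3], [v_4], [v_5], [v_6], [v_7], [v_8]
  1-simplices (27): (27 of them)
  2-simplices (18): (18 of them)

so the chain groups are C_0 ≅ Z^9, C_1 ≅ Z^27, C_2 ≅ Z^18.

∂_1: C_1 → C_0 maps an edge to its endpoints' difference, ∂[p,q] = q − p. For instance
  ∂[v_0,v_5] = [v_5] − [v_0].
The 9×27 boundary matrix has rank 8 and Smith normal form diag(1,1,1,1,1,1,1,1).

Boundary ∂_2: C_2 → C_1 acts by ∂[p,q,r] = [q,r] − [p,r] + [p,q]. For instance
  ∂[v_2,v_3,v_5] = [v_3,v_5] − [v_2,v_5] + [v_2,v_3],
  ∂[v_0,v_3,v_6] = [v_3,v_6] − [v_0,v_6] + [v_0,v_3].
The 27×18 boundary matrix has rank 18 and Smith normal form diag(1,1,1,1,1,1,1,1,1,1,1,1,1,1,1,1,1,2).

Now H_k = ker ∂_k / im ∂_{k+1}, so:

  H_0: rank C_0 − rank ∂_1 = 9 − 8 = 1, and the invariant factors of ∂_1 are all 1, so H_0 ≅ Z.
  H_1: rank ker ∂_1 − rank ∂_2 = (27 − 8) − 18 = 1, and ∂_2 has invariant factor 2 > 1, so H_1 ≅ Z × Z/2.
  H_2: rank ker ∂_2 − rank ∂_3 = (18 − 18) − 0 = 0, and there is no ∂_3, so H_2 ≅ 0.

(K is a triangulation of the Klein bottle.)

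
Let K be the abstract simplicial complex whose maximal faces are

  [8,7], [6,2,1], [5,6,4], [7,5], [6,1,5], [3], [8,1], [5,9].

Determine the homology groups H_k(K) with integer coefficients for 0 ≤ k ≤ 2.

H_0 = Z^2,  H_1 = Z,  H_2 = 0.

We work with the vertex ordering 1 < 2 < 3 < 4 < 5 < 6 < 7 < 8 < 9. The simplices of K, each written with vertices in increasing order, are:

  0-simplices (9): [1], [2], [3], [4], [5], [6], [7], [8], [9]
  1-simplices (11): [1,2], [1,5], [1,6], [1,8], [2,6], [4,5], [4,6], [5,6], [5,7], [5,9], [7,8]
  2-simplices (3): [1,2,6], [1,5,6], [4,5,6]

giving chain groups C_0 ≅ Z^9, C_1 ≅ Z^11, C_2 ≅ Z^3.

∂_1: C_1 → C_0 maps an edge to its endpoints' difference, ∂[p,q] = q − p. For instance
  ∂[4,5] = [5] − [4].
This gives a 9×11 integer matrix of rank 7; reducing to Smith normal form yields diagonal entries (1,1,1,1,1,1,1).

Boundary ∂_2: C_2 → C_1 acts by ∂[p,q,r] = [q,r] − [p,r] + [p,q]. For instance
  ∂[1,2,6] = [2,6] − [1,6] + [1,2],
  ∂[4,5,6] = [5,6] − [4,6] + [4,5].
This gives a 11×3 integer matrix of rank 3; reducing to Smith normal form yields diagonal entries (1,1,1).

Reading off H_k = ker ∂_k / im ∂_{k+1}:

  H_0: rank C_0 − rank ∂_1 = 9 − 7 = 2, and the invariant factors of ∂_1 are all 1, so H_0 = Z^2.
  H_1: rank ker ∂_1 − rank ∂_2 = (11 − 7) − 3 = 1, and the invariant factors of ∂_2 are all 1, so H_1 = Z.
  H_2: rank ker ∂_2 − rank ∂_3 = (3 − 3) − 0 = 0, and there is no ∂_3, so H_2 = 0.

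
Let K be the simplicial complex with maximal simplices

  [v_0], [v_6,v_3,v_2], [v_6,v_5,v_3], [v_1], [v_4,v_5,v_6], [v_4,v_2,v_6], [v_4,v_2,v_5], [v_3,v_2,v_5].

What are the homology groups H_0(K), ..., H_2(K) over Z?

H_0 = Z^3,  H_1 = 0,  H_2 = Z.

Take the total order v_0 < v_1 < v_2 < v_3 < v_4 < v_5 < v_6 on the vertex set. Then K (dimension 2) consists of the simplices:

  0-simplices (7): [v_0], [v_1], [v_2], [v_3], [v_4], [v_5], [v_6]
  1-simplices (9): [v_2,v_3], [v_2,v_4], [v_2,v_5], [v_2,v_6], [v_3,v_5], [v_3,v_6], [v_4,v_5], [v_4,v_6], [v_5,v_6]
  2-simplices (6): [v_2,v_3,v_5], [v_2,v_3,v_6], [v_2,v_4,v_5], [v_2,v_4,v_6], [v_3,v_5,v_6], [v_4,v_5,v_6]

so the chain groups are C_0 ≅ Z^7, C_1 ≅ Z^9, C_2 ≅ Z^6.

The boundary map ∂_1: C_1 → C_0 maps an edge to its endpoints' difference, ∂[p,q] = q − p. For instance
  ∂[v_2,v_4] = [v_4] − [v_2].
The 7×9 boundary matrix has rank 4 and Smith normal form diag(1,1,1,1).

∂_2: C_2 → C_1 sends each 2-simplex [p,q,r] to [q,r] − [p,r] + [p,q]. For instance
  ∂[v_2,v_3,v_6] = [v_3,v_6] − [v_2,v_6] + [v_2,v_3],
  ∂[v_2,v_3,v_5] = [v_3,v_5] − [v_2,v_5] + [v_2,v_3].
The 9×6 boundary matrix has rank 5 and Smith normal form diag(1,1,1,1,1).

Computing H_k = (kernel of ∂_k) / (image of ∂_{k+1}):

  H_0: rank C_0 − rank ∂_1 = 7 − 4 = 3, and the invariant factors of ∂_1 are all 1, so H_0 ≅ Z^3.
  H_1: rank ker ∂_1 − rank ∂_2 = (9 − 4) − 5 = 0, and the invariant factors of ∂_2 are all 1, so H_1 ≅ 0.
  H_2: rank ker ∂_2 − rank ∂_3 = (6 − 5) − 0 = 1, and there is no ∂_3, so H_2 ≅ Z.

As a check, the Euler characteristic is 7 − 9 + 6 = 4, which agrees with 3 − 0 + 1 = 4.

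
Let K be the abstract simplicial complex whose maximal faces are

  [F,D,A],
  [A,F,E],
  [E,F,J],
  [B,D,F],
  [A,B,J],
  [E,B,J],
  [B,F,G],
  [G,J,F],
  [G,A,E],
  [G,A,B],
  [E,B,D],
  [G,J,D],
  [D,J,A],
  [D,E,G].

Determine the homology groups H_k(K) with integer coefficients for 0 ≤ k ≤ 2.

H_0 = Z,  H_1 = Z^2,  H_2 = Z.

Order the vertices as A < B < D < E < F < G < J. Listing each simplex with vertices in this order, K has dimension 2 with simplices:

  0-simplices (7): A, B, D, E, F, G, J
  1-simplices (21): AB, AD, AE, AF, AG, AJ, BD, BE, BF, BG, BJ, DE, DF, DG, DJ, EF, EG, EJ, FG, FJ, GJ
  2-simplices (14): ABG, ABJ, ADF, ADJ, AEF, AEG, BDE, BDF, BEJ, BFG, DEG, DGJ, EFJ, FGJ

giving chain groups C_0 ≅ Z^7, C_1 ≅ Z^21, C_2 ≅ Z^14.

∂_1: C_1 → C_0 maps an edge to its endpoints' difference, ∂[p,q] = q − p. For instance
  ∂DF = F − D.
The 7×21 boundary matrix has rank 6 and Smith normal form diag(1,1,1,1,1,1).

∂_2: C_2 → C_1 sends each 2-simplex [p,q,r] to [q,r] − [p,r] + [p,q]. For instance
  ∂ADJ = DJ − AJ + AD,
  ∂EFJ = FJ − EJ + EF.
This gives a 21×14 integer matrix of rank 13; reducing to Smith normal form yields diagonal entries (1,1,1,1,1,1,1,1,1,1,1,1,1).

Computing H_k = (kernel of ∂_k) / (image of ∂_{k+1}):

  H_0: rank C_0 − rank ∂_1 = 7 − 6 = 1, and the invariant factors of ∂_1 are all 1, so H_0 = Z.
  H_1: rank ker ∂_1 − rank ∂_2 = (21 − 6) − 13 = 2, and the invariant factors of ∂_2 are all 1, so H_1 = Z^2.
  H_2: rank ker ∂_2 − rank ∂_3 = (14 − 13) − 0 = 1, and there is no ∂_3, so H_2 = Z.

(K is a triangulation of the torus T^2.)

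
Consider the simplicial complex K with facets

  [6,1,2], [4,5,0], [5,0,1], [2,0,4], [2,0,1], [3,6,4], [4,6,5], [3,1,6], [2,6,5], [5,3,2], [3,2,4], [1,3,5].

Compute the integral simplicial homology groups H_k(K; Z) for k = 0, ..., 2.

Order the vertices as 0 < 1 < 2 < 3 < 4 < 5 < 6. Listing each simplex with vertices in this order, K has dimension 2 with simplices:

  0-simplices (7): [0], [1], [2], [3], [4], [5], [6]
  1-simplices (18): [0,1], [0,2], [0,4], [0,5], [1,2], [1,3], [1,5], [1,6], [2,3], [2,4], [2,5], [2,6], [3,4], [3,5], [3,6], [4,5], [4,6], [5,6]
  2-simplices (12): [0,1,2], [0,1,5], [0,2,4], [0,4,5], [1,2,6], [1,3,5], [1,3,6], [2,3,4], [2,3,5], [2,5,6], [3,4,6], [4,5,6]

Hence C_0 ≅ Z^7, C_1 ≅ Z^18, C_2 ≅ Z^12.

Boundary ∂_1: C_1 → C_0 sends each edge [p,q] (with p < q) to q − p.
The resulting 7×18 matrix has rank 6, and its Smith normal form has invariant factors (1,1,1,1,1,1).

Boundary ∂_2: C_2 → C_1 acts by ∂[p,q,r] = [q,r] − [p,r] + [p,q]. For instance
  ∂[2,3,4] = [3,4] − [2,4] + [2,3],
  ∂[2,5,6] = [5,6] − [2,6] + [2,5].
As a 18×12 matrix over Z this has rank 12, with invariant factors (1,1,1,1,1,1,1,1,1,1,1,2).

Computing H_k = (kernel of ∂_k) / (image of ∂_{k+1}):

  H_0: rank C_0 − rank ∂_1 = 7 − 6 = 1, and the invariant factors of ∂_1 are all 1, so H_0 = Z.
  H_1: rank ker ∂_1 − rank ∂_2 = (18 − 6) − 12 = 0, and ∂_2 has invariant factor 2 > 1, so H_1 = Z/2Z.
  H_2: rank ker ∂_2 − rank ∂_3 = (12 − 12) − 0 = 0, and there is no ∂_3, so H_2 = 0.

(K is a triangulation of the real projective plane RP^2.)

H_0 ≅ Z,  H_1 ≅ Z/2Z,  H_2 = 0.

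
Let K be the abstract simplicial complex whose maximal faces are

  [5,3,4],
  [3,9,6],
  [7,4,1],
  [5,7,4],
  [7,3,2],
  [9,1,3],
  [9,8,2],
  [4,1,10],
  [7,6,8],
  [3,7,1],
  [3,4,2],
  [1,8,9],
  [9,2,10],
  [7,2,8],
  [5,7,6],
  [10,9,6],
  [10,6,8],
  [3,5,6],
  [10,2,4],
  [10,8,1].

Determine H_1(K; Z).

H_1 ≅ Z ⊕ Z/2.

Fix the vertex order 1 < 2 < 3 < 4 < 5 < 6 < 7 < 8 < 9 < 10 and write every simplex with vertices in increasing order. Then dim K = 2 and the simplices of K are:

  0-simplices (10): [1], [2], [3], [4], [5], [6], [7], [8], [9], [10]
  1-simplices (30): (30 of them)
  2-simplices (20): (20 of them)

Hence C_0 ≅ Z^10, C_1 ≅ Z^30, C_2 ≅ Z^20.

The boundary map ∂_1: C_1 → C_0 is given by ∂[p,q] = [q] − [p]. For instance
  ∂[9,10] = [10] − [9].
This gives a 10×30 integer matrix of rank 9; reducing to Smith normal form yields diagonal entries (1,1,1,1,1,1,1,1,1).

The boundary map ∂_2: C_2 → C_1 acts by ∂[p,q,r] = [q,r] − [p,r] + [p,q]. For instance
  ∂[2,8,9] = [8,9] − [2,9] + [2,8],
  ∂[3,4,5] = [4,5] − [3,5] + [3,4].
This gives a 30×20 integer matrix of rank 20; reducing to Smith normal form yields diagonal entries (1,1,1,1,1,1,1,1,1,1,1,1,1,1,1,1,1,1,1,2).

Now H_k = ker ∂_k / im ∂_{k+1}, so:

  H_1: rank ker ∂_1 − rank ∂_2 = (30 − 9) − 20 = 1, and ∂_2 has invariant factor 2 > 1, so H_1 = Z ⊕ Z/2.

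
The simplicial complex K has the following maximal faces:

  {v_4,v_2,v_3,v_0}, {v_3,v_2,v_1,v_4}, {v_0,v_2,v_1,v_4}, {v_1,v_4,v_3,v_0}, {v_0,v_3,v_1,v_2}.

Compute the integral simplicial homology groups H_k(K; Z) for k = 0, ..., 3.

We work with the vertex ordering v_0 < v_1 < v_2 < v_3 < v_4. The simplices of K, each written with vertices in increasing order, are:

  0-simplices (5): [v_0], [v_1], [v_2], [v_3], [v_4]
  1-simplices (10): [v_0,v_1], [v_0,v_2], [v_0,v_3], [v_0,v_4], [v_1,v_2], [v_1,v_3], [v_1,v_4], [v_2,v_3], [v_2,v_4], [v_3,v_4]
  2-simplices (10): [v_0,v_1,v_2], [v_0,v_1,v_3], [v_0,v_1,v_4], [v_0,v_2,v_3], [v_0,v_2,v_4], [v_0,v_3,v_4], [v_1,v_2,v_3], [v_1,v_2,v_4], [v_1,v_3,v_4], [v_2,v_3,v_4]
  3-simplices (5): [v_0,v_1,v_2,v_3], [v_0,v_1,v_2,v_4], [v_0,v_1,v_3,v_4], [v_0,v_2,v_3,v_4], [v_1,v_2,v_3,v_4]

giving chain groups C_0 ≅ Z^5, C_1 ≅ Z^10, C_2 ≅ Z^10, C_3 ≅ Z^5.

The boundary map ∂_1: C_1 → C_0 is given by ∂[p,q] = [q] − [p]. For instance
  ∂[v_0,v_1] = [v_1] − [v_0].
As a 5×10 matrix over Z this has rank 4, with invariant factors (1,1,1,1).

∂_2: C_2 → C_1 maps a triangle to the signed sum of its edges. For instance
  ∂[v_1,v_2,v_3] = [v_2,v_3] − [v_1,v_3] + [v_1,v_2],
  ∂[v_0,v_3,v_4] = [v_3,v_4] − [v_0,v_4] + [v_0,v_3].
This gives a 10×10 integer matrix of rank 6; reducing to Smith normal form yields diagonal entries (1,1,1,1,1,1).

The boundary map ∂_3: C_3 → C_2 sends each 3-simplex σ to the alternating sum Σ_i (−1)^i (σ with its i-th vertex removed). For instance
  ∂[v_0,v_2,v_3,v_4] = [v_2,v_3,v_4] − [v_0,v_3,v_4] + [v_0,v_2,v_4] − [v_0,v_2,v_3],
  ∂[v_0,v_1,v_3,v_4] = [v_1,v_3,v_4] − [v_0,v_3,v_4] + [v_0,v_1,v_4] − [v_0,v_1,v_3].
As a 10×5 matrix over Z this has rank 4, with invariant factors (1,1,1,1).

Now H_k = ker ∂_k / im ∂_{k+1}, so:

  H_0: rank C_0 − rank ∂_1 = 5 − 4 = 1, and the invariant factors of ∂_1 are all 1, so H_0 ≅ Z.
  H_1: rank ker ∂_1 − rank ∂_2 = (10 − 4) − 6 = 0, and the invariant factors of ∂_2 are all 1, so H_1 ≅ 0.
  H_2: rank ker ∂_2 − rank ∂_3 = (10 − 6) − 4 = 0, and the invariant factors of ∂_3 are all 1, so H_2 ≅ 0.
  H_3: rank ker ∂_3 − rank ∂_4 = (5 − 4) − 0 = 1, and there is no ∂_4, so H_3 ≅ Z.

H_0 = Z,  H_1 = 0,  H_2 = 0,  H_3 = Z.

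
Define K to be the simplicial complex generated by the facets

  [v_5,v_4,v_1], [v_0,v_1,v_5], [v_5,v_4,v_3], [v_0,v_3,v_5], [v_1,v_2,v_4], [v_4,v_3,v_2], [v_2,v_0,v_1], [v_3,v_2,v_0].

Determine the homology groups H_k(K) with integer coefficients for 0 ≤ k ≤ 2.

H_0 ≅ Z,  H_1 = 0,  H_2 ≅ Z.

Take the total order v_0 < v_1 < v_2 < v_3 < v_4 < v_5 on the vertex set. Then K (dimension 2) consists of the simplices:

  0-simplices (6): [v_0], [v_1], [v_2], [v_3], [v_4], [v_5]
  1-simplices (12): [v_0,v_1], [v_0,v_2], [v_0,v_3], [v_0,v_5], [v_1,v_2], [v_1,v_4], [v_1,v_5], [v_2,v_3], [v_2,v_4], [v_3,v_4], [v_3,v_5], [v_4,v_5]
  2-simplices (8): [v_0,v_1,v_2], [v_0,v_1,v_5], [v_0,v_2,v_3], [v_0,v_3,v_5], [v_1,v_2,v_4], [v_1,v_4,v_5], [v_2,v_3,v_4], [v_3,v_4,v_5]

so the chain groups are C_0 ≅ Z^6, C_1 ≅ Z^12, C_2 ≅ Z^8.

∂_1: C_1 → C_0 is given by ∂[p,q] = [q] − [p]. For instance
  ∂[v_1,v_4] = [v_4] − [v_1].
The resulting 6×12 matrix has rank 5, and its Smith normal form has invariant factors (1,1,1,1,1).

∂_2: C_2 → C_1 sends each 2-simplex [p,q,r] to [q,r] − [p,r] + [p,q]. For instance
  ∂[v_0,v_1,v_5] = [v_1,v_5] − [v_0,v_5] + [v_0,v_1],
  ∂[v_3,v_4,v_5] = [v_4,v_5] − [v_3,v_5] + [v_3,v_4].
The 12×8 boundary matrix has rank 7 and Smith normal form diag(1,1,1,1,1,1,1).

Now H_k = ker ∂_k / im ∂_{k+1}, so:

  H_0: rank C_0 − rank ∂_1 = 6 − 5 = 1, and the invariant factors of ∂_1 are all 1, so H_0 = Z.
  H_1: rank ker ∂_1 − rank ∂_2 = (12 − 5) − 7 = 0, and the invariant factors of ∂_2 are all 1, so H_1 = 0.
  H_2: rank ker ∂_2 − rank ∂_3 = (8 − 7) − 0 = 1, and there is no ∂_3, so H_2 = Z.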